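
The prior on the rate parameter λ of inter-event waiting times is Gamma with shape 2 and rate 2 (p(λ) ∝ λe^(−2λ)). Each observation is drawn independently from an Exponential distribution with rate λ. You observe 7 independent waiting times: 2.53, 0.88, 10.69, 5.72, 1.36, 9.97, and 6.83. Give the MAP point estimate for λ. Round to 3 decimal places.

λ̂_MAP = 0.200

The Exponential(rate=λ) likelihood is ∝ λ^n e^(−λΣtᵢ). Here n = 7 and Σtᵢ = 2.53 + 0.88 + 10.69 + 5.72 + 1.36 + 9.97 + 6.83 = 37.98.
Posterior ∝ λe^(−2λ) · λ^7e^(−37.98λ) = λ^8e^(−39.98λ), i.e. Gamma(9, 39.98).
Mode = (a−1)/b = 8/39.98 ≈ 0.200.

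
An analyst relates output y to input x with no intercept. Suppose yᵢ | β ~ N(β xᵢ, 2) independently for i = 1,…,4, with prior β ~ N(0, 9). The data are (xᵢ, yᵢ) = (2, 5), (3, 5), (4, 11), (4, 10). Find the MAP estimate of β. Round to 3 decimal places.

log p(β | y) = −Σ(yᵢ − βxᵢ)²/(2·2) − β²/(2·9) + const.
Setting the derivative to zero: Σxᵢ(yᵢ − βxᵢ)/2 − β/9 = 0, so β = Σxᵢyᵢ / (Σxᵢ² + σ²/τ²).
Σxᵢyᵢ = 2·5 + 3·5 + 4·11 + 4·10 = 109; Σxᵢ² = 45; σ²/τ² = 2/9.
β̂_MAP = 109 / (45 + 2/9) = 109/(407/9) = 981/407 ≈ 2.410.

β̂_MAP = 2.410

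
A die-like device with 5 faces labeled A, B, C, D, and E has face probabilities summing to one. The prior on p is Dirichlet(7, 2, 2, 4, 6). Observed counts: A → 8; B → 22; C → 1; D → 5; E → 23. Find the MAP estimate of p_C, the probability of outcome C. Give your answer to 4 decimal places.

MAP estimate of p_C = 0.0267

The posterior is Dirichlet(αᵢ + nᵢ) = Dirichlet(15, 24, 3, 9, 29).
For a Dirichlet(a₁,…,a_K) with all aᵢ > 1, the mode has j-th component (aⱼ − 1)/(Σaᵢ − K).
Here Σaᵢ = 80 and K = 5, so p_C = (3 − 1)/(80 − 5) = 2/75 ≈ 0.0267.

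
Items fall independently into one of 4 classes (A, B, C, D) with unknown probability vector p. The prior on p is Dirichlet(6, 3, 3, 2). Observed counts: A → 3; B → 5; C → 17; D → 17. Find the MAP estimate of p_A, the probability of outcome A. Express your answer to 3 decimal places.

The posterior is Dirichlet(αᵢ + nᵢ) = Dirichlet(9, 8, 20, 19).
For a Dirichlet(a₁,…,a_K) with all aᵢ > 1, the mode has j-th component (aⱼ − 1)/(Σaᵢ − K).
Here Σaᵢ = 56 and K = 4, so p_A = (9 − 1)/(56 − 4) = 8/52 ≈ 0.154.

MAP estimate of p_A = 0.154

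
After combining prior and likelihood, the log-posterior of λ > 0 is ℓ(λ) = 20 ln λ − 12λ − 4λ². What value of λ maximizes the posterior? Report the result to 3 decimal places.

ℓ'(λ) = 20/λ − 12 − 8λ. Setting this to zero and multiplying by λ: 8λ² + 12λ − 20 = 0.
λ = (−12 + √(12² + 4·8·20)) / (2·8) = (−12 + √784) / 16 = (−12 + 28)/16 = 1.
ℓ''(λ) = −20/λ² − 8 < 0, confirming a maximum.

λ̂_MAP = 1.000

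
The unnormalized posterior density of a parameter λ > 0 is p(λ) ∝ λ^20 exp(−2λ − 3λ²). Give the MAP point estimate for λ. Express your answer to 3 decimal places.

ℓ'(λ) = 20/λ − 2 − 6λ. Setting this to zero and multiplying by λ: 6λ² + 2λ − 20 = 0.
λ = (−2 + √(2² + 4·6·20)) / (2·6) = (−2 + √484) / 12 = (−2 + 22)/12 = 5/3.
ℓ''(λ) = −20/λ² − 6 < 0, confirming a maximum.

λ̂_MAP = 1.667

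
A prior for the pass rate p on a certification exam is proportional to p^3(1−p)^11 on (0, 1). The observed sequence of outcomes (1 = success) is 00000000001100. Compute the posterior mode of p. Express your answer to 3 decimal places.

The prior density ∝ p^3(1−p)^11 is the kernel of Beta(4, 12).
Data: 2 successes in 14 trials (from the sequence). The binomial likelihood contributes p^2(1−p)^12, so the posterior is Beta(4+2, 12+12) = Beta(6, 24).
For Beta(a, b) with a, b > 1 the mode is (a−1)/(a+b−2) = 5/28 ≈ 0.179.

p̂_MAP = 0.179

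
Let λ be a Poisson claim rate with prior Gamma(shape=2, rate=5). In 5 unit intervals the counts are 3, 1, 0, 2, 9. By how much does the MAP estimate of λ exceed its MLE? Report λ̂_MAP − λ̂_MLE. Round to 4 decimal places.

Σxᵢ = 15. Posterior is Gamma(17, 10); MAP = (17−1)/10 = 16/10 ≈ 1.60000.
MLE = x̄ = 15/5 ≈ 3.00000.
Difference = 16/10 − 15/5 = -7/5 ≈ -1.4000.

MAP − MLE = -1.4000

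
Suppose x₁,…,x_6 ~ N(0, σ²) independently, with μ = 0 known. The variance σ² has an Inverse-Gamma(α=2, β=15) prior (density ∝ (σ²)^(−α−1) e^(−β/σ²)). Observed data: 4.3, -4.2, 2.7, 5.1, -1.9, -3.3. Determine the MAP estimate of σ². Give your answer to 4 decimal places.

σ̂²_MAP = 9.4942

Sum of squared deviations about the known mean: SS = (4.3−0)² + (-4.2−0)² + (2.7−0)² + (5.1−0)² + (-1.9−0)² + (-3.3−0)² = 83.93.
The Normal likelihood contributes (σ²)^(−n/2) exp(−SS/(2σ²)), so the posterior is Inverse-Gamma(α + n/2, β + SS/2) = Inverse-Gamma(5, 56.965).
The mode of Inverse-Gamma(a, b) is b/(a+1) = 56.965/6 ≈ 9.4942.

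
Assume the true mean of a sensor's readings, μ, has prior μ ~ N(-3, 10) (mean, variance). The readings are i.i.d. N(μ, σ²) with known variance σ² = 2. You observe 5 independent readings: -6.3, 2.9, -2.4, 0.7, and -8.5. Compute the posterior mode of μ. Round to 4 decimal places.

μ̂_MAP = -2.7308

n = 5; x̄ = ((-6.3) + 2.9 + (-2.4) + 0.7 + (-8.5))/5 = -13.6/5 = -2.72.
For a Normal prior and Normal likelihood with known variance, the posterior is Normal; its mode equals its mean, the precision-weighted average.
Prior precision 1/σ₀² = 1/10 = 0.1; data precision n/σ² = 5/2 = 2.5.
μ̂ = (0.1·(-3) + 2.5·(-2.72)) / (0.1 + 2.5) = (-7.1)/2.6 = -71/26 ≈ -2.7308.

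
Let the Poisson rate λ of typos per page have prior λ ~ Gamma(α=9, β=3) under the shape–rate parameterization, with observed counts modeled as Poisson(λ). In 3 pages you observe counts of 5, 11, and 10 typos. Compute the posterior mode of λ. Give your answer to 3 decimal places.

λ̂_MAP = 5.667

Σxᵢ = 5+11+10 = 26, with n = 3.
Posterior ∝ λ^8e^(−3λ) · λ^26e^(−3λ) = λ^34e^(−6λ), i.e. Gamma(shape=35, rate=6).
The mode of a Gamma(a, b) with a ≥ 1 (shape–rate) is (a−1)/b = 34/6 ≈ 5.667.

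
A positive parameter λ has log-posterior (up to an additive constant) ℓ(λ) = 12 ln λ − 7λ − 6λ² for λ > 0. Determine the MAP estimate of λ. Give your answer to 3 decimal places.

ℓ'(λ) = 12/λ − 7 − 12λ. Setting this to zero and multiplying by λ: 12λ² + 7λ − 12 = 0.
λ = (−7 + √(7² + 4·12·12)) / (2·12) = (−7 + √625) / 24 = (−7 + 25)/24 = 3/4.
ℓ''(λ) = −12/λ² − 12 < 0, confirming a maximum.

λ̂_MAP = 0.750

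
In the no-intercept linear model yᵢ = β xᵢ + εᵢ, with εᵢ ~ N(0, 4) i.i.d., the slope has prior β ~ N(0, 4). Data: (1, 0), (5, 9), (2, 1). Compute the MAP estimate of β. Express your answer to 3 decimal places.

log p(β | y) = −Σ(yᵢ − βxᵢ)²/(2·4) − β²/(2·4) + const.
Setting the derivative to zero: Σxᵢ(yᵢ − βxᵢ)/4 − β/4 = 0, so β = Σxᵢyᵢ / (Σxᵢ² + σ²/τ²).
Σxᵢyᵢ = 1·0 + 5·9 + 2·1 = 47; Σxᵢ² = 30; σ²/τ² = 1.
β̂_MAP = 47 / (30 + 1) = 47/31 ≈ 1.516.

β̂_MAP = 1.516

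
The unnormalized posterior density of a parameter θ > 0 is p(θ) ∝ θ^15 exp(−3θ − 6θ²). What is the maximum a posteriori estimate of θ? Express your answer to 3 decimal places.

θ̂_MAP = 1.000

ℓ'(θ) = 15/θ − 3 − 12θ. Setting this to zero and multiplying by θ: 12θ² + 3θ − 15 = 0.
θ = (−3 + √(3² + 4·12·15)) / (2·12) = (−3 + √729) / 24 = (−3 + 27)/24 = 1.
ℓ''(θ) = −15/θ² − 12 < 0, confirming a maximum.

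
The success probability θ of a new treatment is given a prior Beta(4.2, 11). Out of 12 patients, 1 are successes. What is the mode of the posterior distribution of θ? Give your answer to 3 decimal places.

Prior: Beta(4.2, 11).
Data: 1 success in 12 trials. The binomial likelihood contributes θ(1−θ)^11, so the posterior is Beta(4.2+1, 11+11) = Beta(5.2, 22).
For Beta(a, b) with a, b > 1 the mode is (a−1)/(a+b−2) = 4.2/25.2 ≈ 0.167.

θ̂_MAP = 0.167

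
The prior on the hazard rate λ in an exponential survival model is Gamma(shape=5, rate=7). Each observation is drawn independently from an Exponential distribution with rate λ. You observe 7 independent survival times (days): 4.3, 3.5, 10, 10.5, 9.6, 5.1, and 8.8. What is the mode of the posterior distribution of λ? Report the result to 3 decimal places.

The Exponential(rate=λ) likelihood is ∝ λ^n e^(−λΣtᵢ). Here n = 7 and Σtᵢ = 4.3 + 3.5 + 10 + 10.5 + 9.6 + 5.1 + 8.8 = 51.8.
Posterior ∝ λ^4e^(−7λ) · λ^7e^(−51.8λ) = λ^11e^(−58.8λ), i.e. Gamma(12, 58.8).
Mode = (a−1)/b = 11/58.8 ≈ 0.187.

λ̂_MAP = 0.187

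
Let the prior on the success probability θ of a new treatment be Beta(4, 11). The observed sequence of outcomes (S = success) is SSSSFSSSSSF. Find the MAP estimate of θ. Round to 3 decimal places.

Prior: Beta(4, 11).
Data: 9 successes in 11 trials (from the sequence). The binomial likelihood contributes θ^9(1−θ)^2, so the posterior is Beta(4+9, 11+2) = Beta(13, 13).
For Beta(a, b) with a, b > 1 the mode is (a−1)/(a+b−2) = 12/24 ≈ 0.500.

θ̂_MAP = 0.500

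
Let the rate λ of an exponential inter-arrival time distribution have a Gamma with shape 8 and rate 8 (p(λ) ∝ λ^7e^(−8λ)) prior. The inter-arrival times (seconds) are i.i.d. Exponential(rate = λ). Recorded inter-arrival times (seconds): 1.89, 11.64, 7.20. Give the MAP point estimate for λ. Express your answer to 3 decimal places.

λ̂_MAP = 0.348

The Exponential(rate=λ) likelihood is ∝ λ^n e^(−λΣtᵢ). Here n = 3 and Σtᵢ = 1.89 + 11.64 + 7.20 = 20.73.
Posterior ∝ λ^7e^(−8λ) · λ^3e^(−20.73λ) = λ^10e^(−28.73λ), i.e. Gamma(11, 28.73).
Mode = (a−1)/b = 10/28.73 ≈ 0.348.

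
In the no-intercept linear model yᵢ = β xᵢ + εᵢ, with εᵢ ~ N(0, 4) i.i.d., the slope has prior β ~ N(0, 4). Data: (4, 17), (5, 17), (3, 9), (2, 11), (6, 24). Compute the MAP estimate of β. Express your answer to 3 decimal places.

log p(β | y) = −Σ(yᵢ − βxᵢ)²/(2·4) − β²/(2·4) + const.
Setting the derivative to zero: Σxᵢ(yᵢ − βxᵢ)/4 − β/4 = 0, so β = Σxᵢyᵢ / (Σxᵢ² + σ²/τ²).
Σxᵢyᵢ = 4·17 + 5·17 + 3·9 + 2·11 + 6·24 = 346; Σxᵢ² = 90; σ²/τ² = 1.
β̂_MAP = 346 / (90 + 1) = 346/91 ≈ 3.802.

β̂_MAP = 3.802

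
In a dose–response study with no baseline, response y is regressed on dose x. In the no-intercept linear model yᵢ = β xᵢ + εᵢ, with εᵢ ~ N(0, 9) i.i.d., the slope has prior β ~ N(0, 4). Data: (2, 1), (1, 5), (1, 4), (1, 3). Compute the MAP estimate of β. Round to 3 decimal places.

β̂_MAP = 1.514

log p(β | y) = −Σ(yᵢ − βxᵢ)²/(2·9) − β²/(2·4) + const.
Setting the derivative to zero: Σxᵢ(yᵢ − βxᵢ)/9 − β/4 = 0, so β = Σxᵢyᵢ / (Σxᵢ² + σ²/τ²).
Σxᵢyᵢ = 2·1 + 1·5 + 1·4 + 1·3 = 14; Σxᵢ² = 7; σ²/τ² = 2.25.
β̂_MAP = 14 / (7 + 2.25) = 14/9.25 ≈ 1.514.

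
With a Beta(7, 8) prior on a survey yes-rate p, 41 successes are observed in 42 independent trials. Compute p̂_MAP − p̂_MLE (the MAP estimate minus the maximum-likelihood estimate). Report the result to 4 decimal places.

MAP − MLE = -0.1216

Posterior is Beta(48, 9); MAP = (48−1)/(57−2) = 47/55 ≈ 0.85455.
MLE ignores the prior: p̂_MLE = k/n = 41/42 ≈ 0.97619.
Difference = 47/55 − 41/42 = -281/2310 ≈ -0.1216.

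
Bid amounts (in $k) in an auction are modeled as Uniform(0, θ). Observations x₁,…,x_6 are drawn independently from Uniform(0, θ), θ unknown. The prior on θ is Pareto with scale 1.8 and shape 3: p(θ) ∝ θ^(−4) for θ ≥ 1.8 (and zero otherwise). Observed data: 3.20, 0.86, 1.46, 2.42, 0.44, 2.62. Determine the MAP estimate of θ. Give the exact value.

θ̂_MAP = 3.20

The Uniform(0, θ) likelihood is θ^(−n) for θ ≥ max(xᵢ), zero otherwise. Here max(xᵢ) = 3.20.
Posterior ∝ θ^(−4) · θ^(−6) = θ^(−10) on θ ≥ max(1.8, 3.20) = 3.20.
This density is strictly decreasing in θ, so the posterior mode lies at the lower boundary of the support.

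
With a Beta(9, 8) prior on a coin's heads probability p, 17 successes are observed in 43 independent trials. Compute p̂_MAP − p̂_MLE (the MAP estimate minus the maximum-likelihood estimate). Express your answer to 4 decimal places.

MAP − MLE = 0.0357

Posterior is Beta(26, 34); MAP = (26−1)/(60−2) = 25/58 ≈ 0.43103.
MLE ignores the prior: p̂_MLE = k/n = 17/43 ≈ 0.39535.
Difference = 25/58 − 17/43 = 89/2494 ≈ 0.0357.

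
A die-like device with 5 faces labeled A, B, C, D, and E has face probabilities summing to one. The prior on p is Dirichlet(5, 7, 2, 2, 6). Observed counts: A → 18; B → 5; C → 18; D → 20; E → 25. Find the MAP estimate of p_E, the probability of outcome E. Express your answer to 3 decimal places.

MAP estimate of p_E = 0.291

The posterior is Dirichlet(αᵢ + nᵢ) = Dirichlet(23, 12, 20, 22, 31).
For a Dirichlet(a₁,…,a_K) with all aᵢ > 1, the mode has j-th component (aⱼ − 1)/(Σaᵢ − K).
Here Σaᵢ = 108 and K = 5, so p_E = (31 − 1)/(108 − 5) = 30/103 ≈ 0.291.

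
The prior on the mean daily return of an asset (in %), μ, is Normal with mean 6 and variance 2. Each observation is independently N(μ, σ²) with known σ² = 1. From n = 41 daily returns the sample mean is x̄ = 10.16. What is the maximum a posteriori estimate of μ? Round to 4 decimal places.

n = 41, x̄ = 10.16.
For a Normal prior and Normal likelihood with known variance, the posterior is Normal; its mode equals its mean, the precision-weighted average.
Prior precision 1/σ₀² = 1/2 = 0.5; data precision n/σ² = 41/1 = 41.
μ̂ = (0.5·6 + 41·10.16) / (0.5 + 41) = 419.56/41.5 = 20978/2075 ≈ 10.1099.

μ̂_MAP = 10.1099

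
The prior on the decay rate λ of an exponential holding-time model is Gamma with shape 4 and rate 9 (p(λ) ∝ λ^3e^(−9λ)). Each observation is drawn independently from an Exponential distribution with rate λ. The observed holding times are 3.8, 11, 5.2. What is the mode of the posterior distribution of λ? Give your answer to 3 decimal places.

The Exponential(rate=λ) likelihood is ∝ λ^n e^(−λΣtᵢ). Here n = 3 and Σtᵢ = 3.8 + 11 + 5.2 = 20.
Posterior ∝ λ^3e^(−9λ) · λ^3e^(−20λ) = λ^6e^(−29λ), i.e. Gamma(7, 29).
Mode = (a−1)/b = 6/29 ≈ 0.207.

λ̂_MAP = 0.207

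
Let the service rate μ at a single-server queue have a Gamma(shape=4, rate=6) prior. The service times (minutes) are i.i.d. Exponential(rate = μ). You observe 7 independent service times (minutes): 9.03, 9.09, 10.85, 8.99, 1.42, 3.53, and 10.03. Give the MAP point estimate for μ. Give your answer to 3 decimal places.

μ̂_MAP = 0.170

The Exponential(rate=μ) likelihood is ∝ μ^n e^(−μΣtᵢ). Here n = 7 and Σtᵢ = 9.03 + 9.09 + 10.85 + 8.99 + 1.42 + 3.53 + 10.03 = 52.94.
Posterior ∝ μ^3e^(−6μ) · μ^7e^(−52.94μ) = μ^10e^(−58.94μ), i.e. Gamma(11, 58.94).
Mode = (a−1)/b = 10/58.94 ≈ 0.170.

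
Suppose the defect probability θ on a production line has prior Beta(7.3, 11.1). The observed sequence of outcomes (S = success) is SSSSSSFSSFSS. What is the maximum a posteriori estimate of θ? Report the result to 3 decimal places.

Prior: Beta(7.3, 11.1).
Data: 10 successes in 12 trials (from the sequence). The binomial likelihood contributes θ^10(1−θ)^2, so the posterior is Beta(7.3+10, 11.1+2) = Beta(17.3, 13.1).
For Beta(a, b) with a, b > 1 the mode is (a−1)/(a+b−2) = 16.3/28.4 ≈ 0.574.

θ̂_MAP = 0.574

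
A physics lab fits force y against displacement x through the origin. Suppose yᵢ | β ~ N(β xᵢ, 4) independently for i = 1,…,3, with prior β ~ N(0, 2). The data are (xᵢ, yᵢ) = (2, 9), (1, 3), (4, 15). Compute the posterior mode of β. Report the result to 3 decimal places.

log p(β | y) = −Σ(yᵢ − βxᵢ)²/(2·4) − β²/(2·2) + const.
Setting the derivative to zero: Σxᵢ(yᵢ − βxᵢ)/4 − β/2 = 0, so β = Σxᵢyᵢ / (Σxᵢ² + σ²/τ²).
Σxᵢyᵢ = 2·9 + 1·3 + 4·15 = 81; Σxᵢ² = 21; σ²/τ² = 2.
β̂_MAP = 81 / (21 + 2) = 81/23 ≈ 3.522.

β̂_MAP = 3.522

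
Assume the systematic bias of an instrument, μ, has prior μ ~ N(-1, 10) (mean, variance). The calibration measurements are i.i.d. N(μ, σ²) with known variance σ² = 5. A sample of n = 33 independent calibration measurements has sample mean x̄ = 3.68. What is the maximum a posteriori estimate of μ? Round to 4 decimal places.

μ̂_MAP = 3.6101

n = 33, x̄ = 3.68.
For a Normal prior and Normal likelihood with known variance, the posterior is Normal; its mode equals its mean, the precision-weighted average.
Prior precision 1/σ₀² = 1/10 = 0.1; data precision n/σ² = 33/5 = 6.6.
μ̂ = (0.1·(-1) + 6.6·3.68) / (0.1 + 6.6) = 24.188/6.7 = 6047/1675 ≈ 3.6101.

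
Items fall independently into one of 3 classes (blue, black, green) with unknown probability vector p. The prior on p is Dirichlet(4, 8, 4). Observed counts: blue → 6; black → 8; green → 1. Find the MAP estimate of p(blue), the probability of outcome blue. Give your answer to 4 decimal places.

MAP estimate of p(blue) = 0.3214

The posterior is Dirichlet(αᵢ + nᵢ) = Dirichlet(10, 16, 5).
For a Dirichlet(a₁,…,a_K) with all aᵢ > 1, the mode has j-th component (aⱼ − 1)/(Σaᵢ − K).
Here Σaᵢ = 31 and K = 3, so p(blue) = (10 − 1)/(31 − 3) = 9/28 ≈ 0.3214.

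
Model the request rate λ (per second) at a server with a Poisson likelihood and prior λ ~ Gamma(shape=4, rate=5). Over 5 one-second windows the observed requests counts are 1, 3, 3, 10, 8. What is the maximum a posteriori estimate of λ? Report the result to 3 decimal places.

Σxᵢ = 1+3+3+10+8 = 25, with n = 5.
Posterior ∝ λ^3e^(−5λ) · λ^25e^(−5λ) = λ^28e^(−10λ), i.e. Gamma(shape=29, rate=10).
The mode of a Gamma(a, b) with a ≥ 1 (shape–rate) is (a−1)/b = 28/10 ≈ 2.800.

λ̂_MAP = 2.800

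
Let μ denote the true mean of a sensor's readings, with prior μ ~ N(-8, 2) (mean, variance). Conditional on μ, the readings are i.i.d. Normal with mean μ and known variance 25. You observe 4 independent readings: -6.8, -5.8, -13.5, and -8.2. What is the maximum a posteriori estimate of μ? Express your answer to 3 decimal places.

μ̂_MAP = -8.139

n = 4; x̄ = ((-6.8) + (-5.8) + (-13.5) + (-8.2))/4 = -34.3/4 = -8.575.
For a Normal prior and Normal likelihood with known variance, the posterior is Normal; its mode equals its mean, the precision-weighted average.
Prior precision 1/σ₀² = 1/2 = 0.5; data precision n/σ² = 4/25 = 0.16.
μ̂ = (0.5·(-8) + 0.16·(-8.575)) / (0.5 + 0.16) = (-5.372)/0.66 = -1343/165 ≈ -8.139.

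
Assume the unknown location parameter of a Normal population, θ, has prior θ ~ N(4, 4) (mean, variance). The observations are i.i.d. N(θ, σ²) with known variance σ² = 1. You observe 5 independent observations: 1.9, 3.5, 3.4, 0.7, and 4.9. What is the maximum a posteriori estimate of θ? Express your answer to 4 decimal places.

n = 5; x̄ = (1.9 + 3.5 + 3.4 + 0.7 + 4.9)/5 = 14.4/5 = 2.88.
For a Normal prior and Normal likelihood with known variance, the posterior is Normal; its mode equals its mean, the precision-weighted average.
Prior precision 1/σ₀² = 1/4 = 0.25; data precision n/σ² = 5/1 = 5.
θ̂ = (0.25·4 + 5·2.88) / (0.25 + 5) = 15.4/5.25 = 44/15 ≈ 2.9333.

θ̂_MAP = 2.9333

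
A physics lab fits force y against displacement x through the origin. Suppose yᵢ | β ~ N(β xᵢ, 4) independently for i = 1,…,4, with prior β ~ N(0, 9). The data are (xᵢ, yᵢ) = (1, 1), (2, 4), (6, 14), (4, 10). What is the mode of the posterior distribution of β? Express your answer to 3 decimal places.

log p(β | y) = −Σ(yᵢ − βxᵢ)²/(2·4) − β²/(2·9) + const.
Setting the derivative to zero: Σxᵢ(yᵢ − βxᵢ)/4 − β/9 = 0, so β = Σxᵢyᵢ / (Σxᵢ² + σ²/τ²).
Σxᵢyᵢ = 1·1 + 2·4 + 6·14 + 4·10 = 133; Σxᵢ² = 57; σ²/τ² = 4/9.
β̂_MAP = 133 / (57 + 4/9) = 133/(517/9) = 1197/517 ≈ 2.315.

β̂_MAP = 2.315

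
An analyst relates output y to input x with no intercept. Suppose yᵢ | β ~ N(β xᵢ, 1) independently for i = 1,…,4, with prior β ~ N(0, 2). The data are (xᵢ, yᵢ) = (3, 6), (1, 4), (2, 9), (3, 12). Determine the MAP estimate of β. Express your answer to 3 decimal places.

log p(β | y) = −Σ(yᵢ − βxᵢ)²/(2·1) − β²/(2·2) + const.
Setting the derivative to zero: Σxᵢ(yᵢ − βxᵢ)/1 − β/2 = 0, so β = Σxᵢyᵢ / (Σxᵢ² + σ²/τ²).
Σxᵢyᵢ = 3·6 + 1·4 + 2·9 + 3·12 = 76; Σxᵢ² = 23; σ²/τ² = 0.5.
β̂_MAP = 76 / (23 + 0.5) = 76/23.5 ≈ 3.234.

β̂_MAP = 3.234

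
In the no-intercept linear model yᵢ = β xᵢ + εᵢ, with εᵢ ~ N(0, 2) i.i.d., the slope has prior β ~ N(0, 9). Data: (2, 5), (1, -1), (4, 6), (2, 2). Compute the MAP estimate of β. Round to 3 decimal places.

log p(β | y) = −Σ(yᵢ − βxᵢ)²/(2·2) − β²/(2·9) + const.
Setting the derivative to zero: Σxᵢ(yᵢ − βxᵢ)/2 − β/9 = 0, so β = Σxᵢyᵢ / (Σxᵢ² + σ²/τ²).
Σxᵢyᵢ = 2·5 + 1·(-1) + 4·6 + 2·2 = 37; Σxᵢ² = 25; σ²/τ² = 2/9.
β̂_MAP = 37 / (25 + 2/9) = 37/(227/9) = 333/227 ≈ 1.467.

β̂_MAP = 1.467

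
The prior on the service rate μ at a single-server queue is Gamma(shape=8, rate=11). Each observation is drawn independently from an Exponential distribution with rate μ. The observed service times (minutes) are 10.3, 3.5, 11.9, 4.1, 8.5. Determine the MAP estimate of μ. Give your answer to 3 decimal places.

The Exponential(rate=μ) likelihood is ∝ μ^n e^(−μΣtᵢ). Here n = 5 and Σtᵢ = 10.3 + 3.5 + 11.9 + 4.1 + 8.5 = 38.3.
Posterior ∝ μ^7e^(−11μ) · μ^5e^(−38.3μ) = μ^12e^(−49.3μ), i.e. Gamma(13, 49.3).
Mode = (a−1)/b = 12/49.3 ≈ 0.243.

μ̂_MAP = 0.243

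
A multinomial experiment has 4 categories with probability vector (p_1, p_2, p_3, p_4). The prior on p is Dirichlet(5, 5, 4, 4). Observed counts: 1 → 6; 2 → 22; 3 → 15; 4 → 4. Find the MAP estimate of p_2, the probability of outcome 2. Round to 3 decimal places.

MAP estimate: 0.426

The posterior is Dirichlet(αᵢ + nᵢ) = Dirichlet(11, 27, 19, 8).
For a Dirichlet(a₁,…,a_K) with all aᵢ > 1, the mode has j-th component (aⱼ − 1)/(Σaᵢ − K).
Here Σaᵢ = 65 and K = 4, so p_2 = (27 − 1)/(65 − 4) = 26/61 ≈ 0.426.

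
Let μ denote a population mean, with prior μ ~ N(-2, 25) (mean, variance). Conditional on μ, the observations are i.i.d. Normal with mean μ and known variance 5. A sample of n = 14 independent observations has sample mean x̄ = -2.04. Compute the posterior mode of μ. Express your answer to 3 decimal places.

μ̂_MAP = -2.039

n = 14, x̄ = -2.04.
For a Normal prior and Normal likelihood with known variance, the posterior is Normal; its mode equals its mean, the precision-weighted average.
Prior precision 1/σ₀² = 1/25 = 0.04; data precision n/σ² = 14/5 = 2.8.
μ̂ = (0.04·(-2) + 2.8·(-2.04)) / (0.04 + 2.8) = (-5.792)/2.84 = -724/355 ≈ -2.039.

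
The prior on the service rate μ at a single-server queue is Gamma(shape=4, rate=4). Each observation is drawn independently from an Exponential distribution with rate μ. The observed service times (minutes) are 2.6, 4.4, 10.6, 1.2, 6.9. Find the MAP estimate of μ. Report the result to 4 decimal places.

μ̂_MAP = 0.2694

The Exponential(rate=μ) likelihood is ∝ μ^n e^(−μΣtᵢ). Here n = 5 and Σtᵢ = 2.6 + 4.4 + 10.6 + 1.2 + 6.9 = 25.7.
Posterior ∝ μ^3e^(−4μ) · μ^5e^(−25.7μ) = μ^8e^(−29.7μ), i.e. Gamma(9, 29.7).
Mode = (a−1)/b = 8/29.7 ≈ 0.2694.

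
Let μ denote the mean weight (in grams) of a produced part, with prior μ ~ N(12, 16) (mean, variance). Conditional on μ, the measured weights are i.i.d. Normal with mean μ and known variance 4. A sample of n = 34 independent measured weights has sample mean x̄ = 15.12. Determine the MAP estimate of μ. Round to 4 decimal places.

n = 34, x̄ = 15.12.
For a Normal prior and Normal likelihood with known variance, the posterior is Normal; its mode equals its mean, the precision-weighted average.
Prior precision 1/σ₀² = 1/16 = 0.0625; data precision n/σ² = 34/4 = 8.5.
μ̂ = (0.0625·12 + 8.5·15.12) / (0.0625 + 8.5) = 129.27/8.5625 = 51708/3425 ≈ 15.0972.

μ̂_MAP = 15.0972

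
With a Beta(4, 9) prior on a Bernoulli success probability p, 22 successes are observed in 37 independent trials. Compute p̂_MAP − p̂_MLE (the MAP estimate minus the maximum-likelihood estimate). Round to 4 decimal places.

MAP − MLE = -0.0738

Posterior is Beta(26, 24); MAP = (26−1)/(50−2) = 25/48 ≈ 0.52083.
MLE ignores the prior: p̂_MLE = k/n = 22/37 ≈ 0.59459.
Difference = 25/48 − 22/37 = -131/1776 ≈ -0.0738.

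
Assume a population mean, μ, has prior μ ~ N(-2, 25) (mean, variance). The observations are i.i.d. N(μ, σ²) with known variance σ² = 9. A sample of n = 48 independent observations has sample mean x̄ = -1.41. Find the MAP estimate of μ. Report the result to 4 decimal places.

n = 48, x̄ = -1.41.
For a Normal prior and Normal likelihood with known variance, the posterior is Normal; its mode equals its mean, the precision-weighted average.
Prior precision 1/σ₀² = 1/25 = 0.04; data precision n/σ² = 48/9 = 16/3.
μ̂ = (0.04·(-2) + (16/3)·(-1.41)) / (0.04 + 16/3) = (-7.6)/(403/75) = -570/403 ≈ -1.4144.

μ̂_MAP = -1.4144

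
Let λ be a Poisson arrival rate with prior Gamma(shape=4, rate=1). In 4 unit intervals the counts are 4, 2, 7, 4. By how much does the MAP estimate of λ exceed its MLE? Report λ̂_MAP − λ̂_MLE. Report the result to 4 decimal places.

Σxᵢ = 17. Posterior is Gamma(21, 5); MAP = (21−1)/5 = 20/5 ≈ 4.00000.
MLE = x̄ = 17/4 ≈ 4.25000.
Difference = 20/5 − 17/4 = -1/4 ≈ -0.2500.

MAP − MLE = -0.2500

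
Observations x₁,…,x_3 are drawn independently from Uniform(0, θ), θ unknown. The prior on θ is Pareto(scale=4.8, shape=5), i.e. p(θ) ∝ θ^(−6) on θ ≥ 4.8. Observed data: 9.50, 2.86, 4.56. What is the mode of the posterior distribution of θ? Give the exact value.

θ̂_MAP = 9.50

The Uniform(0, θ) likelihood is θ^(−n) for θ ≥ max(xᵢ), zero otherwise. Here max(xᵢ) = 9.50.
Posterior ∝ θ^(−6) · θ^(−3) = θ^(−9) on θ ≥ max(4.8, 9.50) = 9.50.
This density is strictly decreasing in θ, so the posterior mode lies at the lower boundary of the support.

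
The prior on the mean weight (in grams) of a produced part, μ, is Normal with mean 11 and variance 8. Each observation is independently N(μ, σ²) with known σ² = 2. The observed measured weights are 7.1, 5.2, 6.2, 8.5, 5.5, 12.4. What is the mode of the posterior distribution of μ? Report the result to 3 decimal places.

μ̂_MAP = 7.624

n = 6; x̄ = (7.1 + 5.2 + 6.2 + 8.5 + 5.5 + 12.4)/6 = 44.9/6 = 449/60 ≈ 7.4833.
For a Normal prior and Normal likelihood with known variance, the posterior is Normal; its mode equals its mean, the precision-weighted average.
Prior precision 1/σ₀² = 1/8 = 0.125; data precision n/σ² = 6/2 = 3.
μ̂ = (0.125·11 + 3·(449/60)) / (0.125 + 3) = 23.825/3.125 = 7.624.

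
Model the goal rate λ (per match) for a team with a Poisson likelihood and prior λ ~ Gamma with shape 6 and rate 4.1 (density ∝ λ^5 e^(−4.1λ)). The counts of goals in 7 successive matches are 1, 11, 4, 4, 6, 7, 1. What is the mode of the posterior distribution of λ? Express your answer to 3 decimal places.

Σxᵢ = 1+11+4+4+6+7+1 = 34, with n = 7.
Posterior ∝ λ^5e^(−4.1λ) · λ^34e^(−7λ) = λ^39e^(−11.1λ), i.e. Gamma(shape=40, rate=11.1).
The mode of a Gamma(a, b) with a ≥ 1 (shape–rate) is (a−1)/b = 39/11.1 ≈ 3.514.

λ̂_MAP = 3.514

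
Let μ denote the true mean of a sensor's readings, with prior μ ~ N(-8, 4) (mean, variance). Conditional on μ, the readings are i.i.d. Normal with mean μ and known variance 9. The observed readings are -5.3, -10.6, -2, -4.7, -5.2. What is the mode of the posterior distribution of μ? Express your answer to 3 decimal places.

μ̂_MAP = -6.317

n = 5; x̄ = ((-5.3) + (-10.6) + (-2) + (-4.7) + (-5.2))/5 = -27.8/5 = -5.56.
For a Normal prior and Normal likelihood with known variance, the posterior is Normal; its mode equals its mean, the precision-weighted average.
Prior precision 1/σ₀² = 1/4 = 0.25; data precision n/σ² = 5/9.
μ̂ = (0.25·(-8) + (5/9)·(-5.56)) / (0.25 + 5/9) = (-229/45)/(29/36) = -916/145 ≈ -6.317.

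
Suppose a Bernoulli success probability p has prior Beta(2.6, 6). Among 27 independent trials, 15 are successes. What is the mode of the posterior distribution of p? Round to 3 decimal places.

Prior: Beta(2.6, 6).
Data: 15 successes in 27 trials. The binomial likelihood contributes p^15(1−p)^12, so the posterior is Beta(2.6+15, 6+12) = Beta(17.6, 18).
For Beta(a, b) with a, b > 1 the mode is (a−1)/(a+b−2) = 16.6/33.6 ≈ 0.494.

p̂_MAP = 0.494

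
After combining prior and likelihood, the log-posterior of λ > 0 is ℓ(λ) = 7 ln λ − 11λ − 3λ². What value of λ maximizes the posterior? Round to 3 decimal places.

ℓ'(λ) = 7/λ − 11 − 6λ. Setting this to zero and multiplying by λ: 6λ² + 11λ − 7 = 0.
λ = (−11 + √(11² + 4·6·7)) / (2·6) = (−11 + √289) / 12 = (−11 + 17)/12 = 1/2.
ℓ''(λ) = −7/λ² − 6 < 0, confirming a maximum.

λ̂_MAP = 0.500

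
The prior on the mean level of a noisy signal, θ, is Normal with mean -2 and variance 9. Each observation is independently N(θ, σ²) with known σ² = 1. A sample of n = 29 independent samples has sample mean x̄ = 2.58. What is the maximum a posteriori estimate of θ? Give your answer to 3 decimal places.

n = 29, x̄ = 2.58.
For a Normal prior and Normal likelihood with known variance, the posterior is Normal; its mode equals its mean, the precision-weighted average.
Prior precision 1/σ₀² = 1/9; data precision n/σ² = 29/1 = 29.
θ̂ = ((1/9)·(-2) + 29·2.58) / (1/9 + 29) = (33569/450)/(262/9) = 33569/13100 ≈ 2.563.

θ̂_MAP = 2.563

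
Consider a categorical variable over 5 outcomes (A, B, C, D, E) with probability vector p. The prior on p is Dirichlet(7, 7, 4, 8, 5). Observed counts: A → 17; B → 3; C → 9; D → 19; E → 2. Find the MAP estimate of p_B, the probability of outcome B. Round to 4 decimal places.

The posterior is Dirichlet(αᵢ + nᵢ) = Dirichlet(24, 10, 13, 27, 7).
For a Dirichlet(a₁,…,a_K) with all aᵢ > 1, the mode has j-th component (aⱼ − 1)/(Σaᵢ − K).
Here Σaᵢ = 81 and K = 5, so p_B = (10 − 1)/(81 − 5) = 9/76 ≈ 0.1184.

MAP estimate of p_B = 0.1184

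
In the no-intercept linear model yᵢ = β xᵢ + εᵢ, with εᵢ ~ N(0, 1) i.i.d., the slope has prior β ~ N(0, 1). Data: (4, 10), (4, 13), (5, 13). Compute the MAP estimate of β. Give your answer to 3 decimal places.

β̂_MAP = 2.707

log p(β | y) = −Σ(yᵢ − βxᵢ)²/(2·1) − β²/(2·1) + const.
Setting the derivative to zero: Σxᵢ(yᵢ − βxᵢ)/1 − β/1 = 0, so β = Σxᵢyᵢ / (Σxᵢ² + σ²/τ²).
Σxᵢyᵢ = 4·10 + 4·13 + 5·13 = 157; Σxᵢ² = 57; σ²/τ² = 1.
β̂_MAP = 157 / (57 + 1) = 157/58 ≈ 2.707.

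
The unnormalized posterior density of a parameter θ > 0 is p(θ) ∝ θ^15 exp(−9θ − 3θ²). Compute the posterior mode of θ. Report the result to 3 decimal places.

ℓ'(θ) = 15/θ − 9 − 6θ. Setting this to zero and multiplying by θ: 6θ² + 9θ − 15 = 0.
θ = (−9 + √(9² + 4·6·15)) / (2·6) = (−9 + √441) / 12 = (−9 + 21)/12 = 1.
ℓ''(θ) = −15/θ² − 6 < 0, confirming a maximum.

θ̂_MAP = 1.000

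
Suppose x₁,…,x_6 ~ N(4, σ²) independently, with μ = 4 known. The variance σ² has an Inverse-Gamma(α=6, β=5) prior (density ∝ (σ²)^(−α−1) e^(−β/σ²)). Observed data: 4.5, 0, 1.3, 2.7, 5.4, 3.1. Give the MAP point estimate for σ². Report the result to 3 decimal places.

σ̂²_MAP = 1.900

Sum of squared deviations about the known mean: SS = (4.5−4)² + (0−4)² + (1.3−4)² + (2.7−4)² + (5.4−4)² + (3.1−4)² = 28.
The Normal likelihood contributes (σ²)^(−n/2) exp(−SS/(2σ²)), so the posterior is Inverse-Gamma(α + n/2, β + SS/2) = Inverse-Gamma(9, 19).
The mode of Inverse-Gamma(a, b) is b/(a+1) = 19/10 ≈ 1.900.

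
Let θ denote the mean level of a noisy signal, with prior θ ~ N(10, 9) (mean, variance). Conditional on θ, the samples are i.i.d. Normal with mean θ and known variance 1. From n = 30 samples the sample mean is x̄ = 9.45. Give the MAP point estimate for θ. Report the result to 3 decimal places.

θ̂_MAP = 9.452

n = 30, x̄ = 9.45.
For a Normal prior and Normal likelihood with known variance, the posterior is Normal; its mode equals its mean, the precision-weighted average.
Prior precision 1/σ₀² = 1/9; data precision n/σ² = 30/1 = 30.
θ̂ = ((1/9)·10 + 30·9.45) / (1/9 + 30) = (5123/18)/(271/9) = 5123/542 ≈ 9.452.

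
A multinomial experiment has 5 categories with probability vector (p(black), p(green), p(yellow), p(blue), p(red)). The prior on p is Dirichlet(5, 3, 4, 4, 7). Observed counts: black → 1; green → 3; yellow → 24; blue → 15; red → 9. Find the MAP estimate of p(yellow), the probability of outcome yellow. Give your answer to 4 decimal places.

MAP estimate of p(yellow) = 0.3857

The posterior is Dirichlet(αᵢ + nᵢ) = Dirichlet(6, 6, 28, 19, 16).
For a Dirichlet(a₁,…,a_K) with all aᵢ > 1, the mode has j-th component (aⱼ − 1)/(Σaᵢ − K).
Here Σaᵢ = 75 and K = 5, so p(yellow) = (28 − 1)/(75 − 5) = 27/70 ≈ 0.3857.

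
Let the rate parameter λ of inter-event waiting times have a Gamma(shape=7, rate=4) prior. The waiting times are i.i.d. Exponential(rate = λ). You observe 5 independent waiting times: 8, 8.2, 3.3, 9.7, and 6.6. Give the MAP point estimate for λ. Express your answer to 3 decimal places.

λ̂_MAP = 0.276

The Exponential(rate=λ) likelihood is ∝ λ^n e^(−λΣtᵢ). Here n = 5 and Σtᵢ = 8 + 8.2 + 3.3 + 9.7 + 6.6 = 35.8.
Posterior ∝ λ^6e^(−4λ) · λ^5e^(−35.8λ) = λ^11e^(−39.8λ), i.e. Gamma(12, 39.8).
Mode = (a−1)/b = 11/39.8 ≈ 0.276.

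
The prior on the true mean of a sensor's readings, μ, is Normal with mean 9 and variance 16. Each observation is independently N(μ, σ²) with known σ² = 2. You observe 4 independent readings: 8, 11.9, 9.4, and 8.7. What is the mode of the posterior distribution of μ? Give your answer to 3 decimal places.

μ̂_MAP = 9.485

n = 4; x̄ = (8 + 11.9 + 9.4 + 8.7)/4 = 38/4 = 9.5.
For a Normal prior and Normal likelihood with known variance, the posterior is Normal; its mode equals its mean, the precision-weighted average.
Prior precision 1/σ₀² = 1/16 = 0.0625; data precision n/σ² = 4/2 = 2.
μ̂ = (0.0625·9 + 2·9.5) / (0.0625 + 2) = 19.5625/2.0625 = 313/33 ≈ 9.485.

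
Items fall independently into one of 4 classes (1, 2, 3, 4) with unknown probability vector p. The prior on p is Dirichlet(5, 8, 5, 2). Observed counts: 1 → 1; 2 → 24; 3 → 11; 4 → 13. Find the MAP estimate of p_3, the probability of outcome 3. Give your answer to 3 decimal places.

The posterior is Dirichlet(αᵢ + nᵢ) = Dirichlet(6, 32, 16, 15).
For a Dirichlet(a₁,…,a_K) with all aᵢ > 1, the mode has j-th component (aⱼ − 1)/(Σaᵢ − K).
Here Σaᵢ = 69 and K = 4, so p_3 = (16 − 1)/(69 − 4) = 15/65 ≈ 0.231.

MAP estimate: 0.231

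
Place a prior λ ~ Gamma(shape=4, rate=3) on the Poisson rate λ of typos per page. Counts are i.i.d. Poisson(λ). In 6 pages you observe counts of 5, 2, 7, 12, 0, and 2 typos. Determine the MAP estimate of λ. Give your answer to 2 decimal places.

Σxᵢ = 5+2+7+12+0+2 = 28, with n = 6.
Posterior ∝ λ^3e^(−3λ) · λ^28e^(−6λ) = λ^31e^(−9λ), i.e. Gamma(shape=32, rate=9).
The mode of a Gamma(a, b) with a ≥ 1 (shape–rate) is (a−1)/b = 31/9 ≈ 3.44.

λ̂_MAP = 3.44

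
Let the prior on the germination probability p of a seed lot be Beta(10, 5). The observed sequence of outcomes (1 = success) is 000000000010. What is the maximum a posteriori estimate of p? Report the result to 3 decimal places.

p̂_MAP = 0.400

Prior: Beta(10, 5).
Data: 1 success in 12 trials (from the sequence). The binomial likelihood contributes p(1−p)^11, so the posterior is Beta(10+1, 5+11) = Beta(11, 16).
For Beta(a, b) with a, b > 1 the mode is (a−1)/(a+b−2) = 10/25 ≈ 0.400.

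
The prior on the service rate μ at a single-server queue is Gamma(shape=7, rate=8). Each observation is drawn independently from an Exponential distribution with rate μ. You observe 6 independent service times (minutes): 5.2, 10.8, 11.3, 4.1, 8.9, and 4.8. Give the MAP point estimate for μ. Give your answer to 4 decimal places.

The Exponential(rate=μ) likelihood is ∝ μ^n e^(−μΣtᵢ). Here n = 6 and Σtᵢ = 5.2 + 10.8 + 11.3 + 4.1 + 8.9 + 4.8 = 45.1.
Posterior ∝ μ^6e^(−8μ) · μ^6e^(−45.1μ) = μ^12e^(−53.1μ), i.e. Gamma(13, 53.1).
Mode = (a−1)/b = 12/53.1 ≈ 0.2260.

μ̂_MAP = 0.2260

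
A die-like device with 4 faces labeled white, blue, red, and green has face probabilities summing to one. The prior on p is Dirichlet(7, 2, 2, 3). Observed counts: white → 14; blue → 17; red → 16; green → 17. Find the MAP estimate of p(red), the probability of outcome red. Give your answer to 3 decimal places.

The posterior is Dirichlet(αᵢ + nᵢ) = Dirichlet(21, 19, 18, 20).
For a Dirichlet(a₁,…,a_K) with all aᵢ > 1, the mode has j-th component (aⱼ − 1)/(Σaᵢ − K).
Here Σaᵢ = 78 and K = 4, so p(red) = (18 − 1)/(78 − 4) = 17/74 ≈ 0.230.

MAP estimate of p(red) = 0.230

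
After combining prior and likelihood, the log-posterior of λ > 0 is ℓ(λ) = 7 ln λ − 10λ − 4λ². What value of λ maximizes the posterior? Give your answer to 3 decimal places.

λ̂_MAP = 0.500

ℓ'(λ) = 7/λ − 10 − 8λ. Setting this to zero and multiplying by λ: 8λ² + 10λ − 7 = 0.
λ = (−10 + √(10² + 4·8·7)) / (2·8) = (−10 + √324) / 16 = (−10 + 18)/16 = 1/2.
ℓ''(λ) = −7/λ² − 8 < 0, confirming a maximum.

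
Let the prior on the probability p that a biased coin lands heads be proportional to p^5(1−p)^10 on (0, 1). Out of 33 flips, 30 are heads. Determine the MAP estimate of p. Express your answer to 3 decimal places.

The prior density ∝ p^5(1−p)^10 is the kernel of Beta(6, 11).
Data: 30 successes in 33 trials. The binomial likelihood contributes p^30(1−p)^3, so the posterior is Beta(6+30, 11+3) = Beta(36, 14).
For Beta(a, b) with a, b > 1 the mode is (a−1)/(a+b−2) = 35/48 ≈ 0.729.

p̂_MAP = 0.729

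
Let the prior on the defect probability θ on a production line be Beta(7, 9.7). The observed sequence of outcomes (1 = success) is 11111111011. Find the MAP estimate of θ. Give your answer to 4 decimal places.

θ̂_MAP = 0.6226

Prior: Beta(7, 9.7).
Data: 10 successes in 11 trials (from the sequence). The binomial likelihood contributes θ^10(1−θ)^1, so the posterior is Beta(7+10, 9.7+1) = Beta(17, 10.7).
For Beta(a, b) with a, b > 1 the mode is (a−1)/(a+b−2) = 16/25.7 ≈ 0.6226.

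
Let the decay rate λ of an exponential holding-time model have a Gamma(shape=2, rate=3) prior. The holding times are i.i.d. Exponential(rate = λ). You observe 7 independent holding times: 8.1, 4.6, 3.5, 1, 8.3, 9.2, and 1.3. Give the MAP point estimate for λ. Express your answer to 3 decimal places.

The Exponential(rate=λ) likelihood is ∝ λ^n e^(−λΣtᵢ). Here n = 7 and Σtᵢ = 8.1 + 4.6 + 3.5 + 1 + 8.3 + 9.2 + 1.3 = 36.
Posterior ∝ λe^(−3λ) · λ^7e^(−36λ) = λ^8e^(−39λ), i.e. Gamma(9, 39).
Mode = (a−1)/b = 8/39 ≈ 0.205.

λ̂_MAP = 0.205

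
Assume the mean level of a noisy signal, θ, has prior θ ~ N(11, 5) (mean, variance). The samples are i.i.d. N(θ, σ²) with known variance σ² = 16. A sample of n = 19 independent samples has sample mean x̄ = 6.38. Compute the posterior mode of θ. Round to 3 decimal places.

n = 19, x̄ = 6.38.
For a Normal prior and Normal likelihood with known variance, the posterior is Normal; its mode equals its mean, the precision-weighted average.
Prior precision 1/σ₀² = 1/5 = 0.2; data precision n/σ² = 19/16 = 1.1875.
θ̂ = (0.2·11 + 1.1875·6.38) / (0.2 + 1.1875) = 9.77625/1.3875 = 2607/370 ≈ 7.046.

θ̂_MAP = 7.046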